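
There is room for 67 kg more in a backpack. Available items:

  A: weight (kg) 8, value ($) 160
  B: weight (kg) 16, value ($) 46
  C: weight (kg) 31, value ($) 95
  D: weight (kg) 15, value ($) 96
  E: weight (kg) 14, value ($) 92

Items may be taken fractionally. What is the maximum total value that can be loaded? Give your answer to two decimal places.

439.94

Ratios (sorted): A 20.00, E 6.57, D 6.40, C 3.06, B 2.88
take A (8 @ 160); take E (14 @ 92); take D (15 @ 96); take 30/31 of C → 91.94. Capacity used 67/67.
Total value = 439.94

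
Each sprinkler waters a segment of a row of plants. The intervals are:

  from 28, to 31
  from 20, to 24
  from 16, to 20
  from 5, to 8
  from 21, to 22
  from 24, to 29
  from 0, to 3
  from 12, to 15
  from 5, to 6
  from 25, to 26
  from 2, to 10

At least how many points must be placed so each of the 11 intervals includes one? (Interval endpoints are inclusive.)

7

Process intervals by earliest right end; each time one isn't hit yet, stab at its right endpoint.
By right end: [0,3]  [5,6]  [5,8]  [2,10]  [12,15]  [16,20]  [21,22]  [20,24]  [25,26]  [24,29]  [28,31]
[0,3] uncovered → point at 3; [5,6] uncovered → point at 6; [12,15] uncovered → point at 15; [16,20] uncovered → point at 20; [21,22] uncovered → point at 22; [25,26] uncovered → point at 26; [28,31] uncovered → point at 31.
Points: 3, 6, 15, 20, 22, 26, 31 (7 total).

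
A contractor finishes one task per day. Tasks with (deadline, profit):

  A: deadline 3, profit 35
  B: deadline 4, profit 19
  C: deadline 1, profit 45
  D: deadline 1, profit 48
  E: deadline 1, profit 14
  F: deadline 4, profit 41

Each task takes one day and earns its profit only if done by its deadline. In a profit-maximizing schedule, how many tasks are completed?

Take jobs in profit order; each goes to the latest open slot no later than its deadline.
Profit order: D=48 C=45 F=41 A=35 B=19 E=14
Assign: D→slot 1, C skipped, F→slot 4, A→slot 3, B→slot 2, E skipped.
Slots: [1:D] [2:B] [3:A] [4:F]
4 of 6 scheduled.

4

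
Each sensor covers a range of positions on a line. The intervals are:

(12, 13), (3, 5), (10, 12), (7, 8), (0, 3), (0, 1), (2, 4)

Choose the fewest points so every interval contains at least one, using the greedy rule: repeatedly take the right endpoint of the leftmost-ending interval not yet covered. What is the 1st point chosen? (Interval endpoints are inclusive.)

1

By right end: [0,1]  [0,3]  [2,4]  [3,5]  [7,8]  [10,12]  [12,13]
[0,1] uncovered → point at 1; [2,4] uncovered → point at 4; [7,8] uncovered → point at 8; [10,12] uncovered → point at 12.
Points: 1, 4, 8, 12 (4 total).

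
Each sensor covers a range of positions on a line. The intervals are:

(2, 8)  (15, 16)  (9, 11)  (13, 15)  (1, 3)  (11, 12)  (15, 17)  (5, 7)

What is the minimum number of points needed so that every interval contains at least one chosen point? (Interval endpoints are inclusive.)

4

Process intervals by earliest right end; each time one isn't hit yet, stab at its right endpoint.
By right end: [1,3]  [5,7]  [2,8]  [9,11]  [11,12]  [13,15]  [15,16]  [15,17]
[1,3] uncovered → point at 3; [5,7] uncovered → point at 7; [9,11] uncovered → point at 11; [13,15] uncovered → point at 15.
Points: 3, 7, 11, 15 (4 total).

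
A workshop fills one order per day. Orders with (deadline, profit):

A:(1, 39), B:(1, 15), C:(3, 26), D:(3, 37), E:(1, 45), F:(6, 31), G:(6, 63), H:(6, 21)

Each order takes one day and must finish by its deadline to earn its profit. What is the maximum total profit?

223

Profit order: G=63 E=45 A=39 D=37 F=31 C=26 H=21 B=15
Assign: G→slot 6, E→slot 1, A skipped, D→slot 3, F→slot 5, C→slot 2, H→slot 4, B skipped.
Slots: [1:E] [2:C] [3:D] [4:H] [5:F] [6:G]
Profit = 45 + 26 + 37 + 21 + 31 + 63 = 223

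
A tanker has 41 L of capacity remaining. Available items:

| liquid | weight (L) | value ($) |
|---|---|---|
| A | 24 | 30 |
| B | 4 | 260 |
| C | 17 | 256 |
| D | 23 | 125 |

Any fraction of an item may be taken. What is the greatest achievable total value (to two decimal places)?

624.70

Order: B (260/4=65.00) > C (256/17=15.06) > D (125/23=5.43) > A (30/24=1.25)
Fill: take B (4 @ 260) → take C (17 @ 256) → take 20/23 of D → 108.70; 41/41 used.
Total value = 624.70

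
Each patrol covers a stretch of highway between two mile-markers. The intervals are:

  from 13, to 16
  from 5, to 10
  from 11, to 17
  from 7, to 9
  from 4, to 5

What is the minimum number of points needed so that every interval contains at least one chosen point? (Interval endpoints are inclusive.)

3

Process intervals by earliest right end; each time one isn't hit yet, stab at its right endpoint.
By right end: [4,5]  [7,9]  [5,10]  [13,16]  [11,17]
[4,5] uncovered → point at 5; [7,9] uncovered → point at 9; [13,16] uncovered → point at 16.
Points: 5, 9, 16 (3 total).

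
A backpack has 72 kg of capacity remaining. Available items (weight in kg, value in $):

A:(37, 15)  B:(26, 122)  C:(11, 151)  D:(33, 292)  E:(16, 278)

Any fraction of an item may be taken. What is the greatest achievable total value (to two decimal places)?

Order: E (278/16=17.38) > C (151/11=13.73) > D (292/33=8.85) > B (122/26=4.69) > A (15/37=0.41)
Fill: take E (16 @ 278) → take C (11 @ 151) → take D (33 @ 292) → take 12/26 of B → 56.31; 72/72 used.
Total value = 777.31

777.31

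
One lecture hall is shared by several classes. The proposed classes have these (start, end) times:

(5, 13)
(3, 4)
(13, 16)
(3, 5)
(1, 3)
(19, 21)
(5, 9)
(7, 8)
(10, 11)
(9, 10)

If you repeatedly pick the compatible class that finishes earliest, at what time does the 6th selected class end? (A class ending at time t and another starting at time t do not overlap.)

By end time: (1,3), (3,4), (3,5), (7,8), (5,9), (9,10), (10,11), (5,13), (13,16), (19,21).
Pick (1,3); next start ≥ 3 → (3,4); next start ≥ 4 → (7,8); next start ≥ 8 → (9,10); next start ≥ 10 → (10,11); next start ≥ 11 → (13,16); next start ≥ 16 → (19,21).
Selected: (1,3) (3,4) (7,8) (9,10) (10,11) (13,16) (19,21)

16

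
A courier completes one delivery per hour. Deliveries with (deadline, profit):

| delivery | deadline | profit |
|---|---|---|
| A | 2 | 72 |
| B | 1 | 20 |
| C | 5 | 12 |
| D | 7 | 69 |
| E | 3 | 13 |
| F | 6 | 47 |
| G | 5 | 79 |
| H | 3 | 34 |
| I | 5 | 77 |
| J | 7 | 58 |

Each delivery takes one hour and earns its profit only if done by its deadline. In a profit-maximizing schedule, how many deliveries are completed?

Profit order: G=79 I=77 A=72 D=69 J=58 F=47 H=34 B=20 E=13 C=12
Assign: G→slot 5, I→slot 4, A→slot 2, D→slot 7, J→slot 6, F→slot 3, H→slot 1, B skipped, E skipped, C skipped.
Slots: [1:H] [2:A] [3:F] [4:I] [5:G] [6:J] [7:D]
7 of 10 scheduled.

7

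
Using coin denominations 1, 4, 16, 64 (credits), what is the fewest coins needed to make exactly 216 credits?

6

Use the largest denomination that fits, subtract, and repeat.
216 − 3×64→24 − 1×16→8 − 2×4→0
Total coins = 3 + 1 + 2 = 6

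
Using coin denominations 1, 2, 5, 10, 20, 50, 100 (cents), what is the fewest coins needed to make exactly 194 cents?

6

194 = 1×100 + 1×50 + 2×20 + 2×2
Total coins = 1 + 1 + 2 + 2 = 6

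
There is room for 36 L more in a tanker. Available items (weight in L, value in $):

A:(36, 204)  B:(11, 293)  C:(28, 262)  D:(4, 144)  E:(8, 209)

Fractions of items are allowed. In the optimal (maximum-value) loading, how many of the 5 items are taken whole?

3

Sort by value per unit weight and fill in that order.
Ratios (sorted): D 36.00, B 26.64, E 26.12, C 9.36, A 5.67
take D (4 @ 144); take B (11 @ 293); take E (8 @ 209); take 13/28 of C → 121.64. Capacity used 36/36.
3 item(s) taken whole; one partial (take 13/28 of C).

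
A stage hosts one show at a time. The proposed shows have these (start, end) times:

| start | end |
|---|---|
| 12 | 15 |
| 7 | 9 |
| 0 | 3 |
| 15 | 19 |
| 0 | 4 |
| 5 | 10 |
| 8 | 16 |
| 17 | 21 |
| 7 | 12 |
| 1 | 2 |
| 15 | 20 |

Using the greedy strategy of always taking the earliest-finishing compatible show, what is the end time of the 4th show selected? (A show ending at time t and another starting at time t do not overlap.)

By end time: (1,2), (0,3), (0,4), (7,9), (5,10), (7,12), (12,15), (8,16), (15,19), (15,20), (17,21).
Pick (1,2); next start ≥ 2 → (7,9); next start ≥ 9 → (12,15); next start ≥ 15 → (15,19).
Selected: (1,2) (7,9) (12,15) (15,19)

19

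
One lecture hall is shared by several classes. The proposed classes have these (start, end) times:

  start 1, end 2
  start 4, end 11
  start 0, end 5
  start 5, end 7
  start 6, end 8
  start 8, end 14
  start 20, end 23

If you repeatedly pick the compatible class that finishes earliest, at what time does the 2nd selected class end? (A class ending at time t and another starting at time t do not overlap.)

7

Order by finish time; keep every interval that doesn't clash with the previous kept one.
Sorted by end: (1,2)  (0,5)  (5,7)  (6,8)  (4,11)  (8,14)  (20,23)
take (1,2); skip (0,5); take (5,7); skip (4,11); take (8,14); take (20,23).
Selected: (1,2) (5,7) (8,14) (20,23)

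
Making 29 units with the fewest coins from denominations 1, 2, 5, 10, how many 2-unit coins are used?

2

Greedy: take as many of the largest coin as possible, then repeat with the remainder.
29 = 2×10 + 1×5 + 2×2
Count of 2: 2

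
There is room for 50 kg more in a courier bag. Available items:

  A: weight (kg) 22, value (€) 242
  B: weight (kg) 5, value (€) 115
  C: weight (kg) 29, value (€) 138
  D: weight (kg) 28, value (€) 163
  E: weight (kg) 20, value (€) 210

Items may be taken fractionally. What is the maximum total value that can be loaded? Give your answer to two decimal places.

584.46

Greedy by value/weight ratio, highest first.
Ratios (sorted): B 23.00, A 11.00, E 10.50, D 5.82, C 4.76
take B (5 @ 115); take A (22 @ 242); take E (20 @ 210); take 3/28 of D → 17.46. Capacity used 50/50.
Total value = 584.46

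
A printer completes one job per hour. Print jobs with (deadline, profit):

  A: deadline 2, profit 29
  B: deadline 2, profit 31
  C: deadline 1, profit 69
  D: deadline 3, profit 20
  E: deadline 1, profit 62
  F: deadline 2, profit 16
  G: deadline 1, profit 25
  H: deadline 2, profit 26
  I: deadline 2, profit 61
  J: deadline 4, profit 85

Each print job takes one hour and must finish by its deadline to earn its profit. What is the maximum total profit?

Take jobs in profit order; each goes to the latest open slot no later than its deadline.
By profit: J(d4,85), C(d1,69), E(d1,62), I(d2,61), B(d2,31), A(d2,29), H(d2,26), G(d1,25), D(d3,20), F(d2,16)
J→slot 4; C→slot 1; E skipped; I→slot 2; B skipped; A skipped; H skipped; G skipped; D→slot 3; F skipped.
Profit = 69 + 61 + 20 + 85 = 235

235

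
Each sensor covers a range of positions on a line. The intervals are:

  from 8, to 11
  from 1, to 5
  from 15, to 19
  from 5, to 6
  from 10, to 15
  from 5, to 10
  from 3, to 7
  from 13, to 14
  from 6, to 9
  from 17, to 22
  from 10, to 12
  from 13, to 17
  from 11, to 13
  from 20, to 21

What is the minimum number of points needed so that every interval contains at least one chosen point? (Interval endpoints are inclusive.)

6

By right end: [1,5]  [5,6]  [3,7]  [6,9]  [5,10]  [8,11]  [10,12]  [11,13]  [13,14]  [10,15]  [13,17]  [15,19]  [20,21]  [17,22]
[1,5] uncovered → point at 5; [6,9] uncovered → point at 9; [10,12] uncovered → point at 12; [13,14] uncovered → point at 14; [15,19] uncovered → point at 19; [20,21] uncovered → point at 21.
Points: 5, 9, 12, 14, 19, 21 (6 total).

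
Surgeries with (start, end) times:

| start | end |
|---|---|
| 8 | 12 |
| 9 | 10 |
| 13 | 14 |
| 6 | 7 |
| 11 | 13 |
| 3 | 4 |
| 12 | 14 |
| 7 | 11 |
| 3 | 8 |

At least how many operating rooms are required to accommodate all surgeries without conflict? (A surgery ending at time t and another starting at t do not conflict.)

3

Count concurrent intervals with a sweep; the peak is the room count.
starts: [3, 3, 6, 7, 8, 9, 11, 12, 13]
ends:   [4, 7, 8, 10, 11, 12, 13, 14, 14]
s3→1 s3→2 e4→1 s6→2 e7→1 s7→2 e8→1 s8→2 s9→3  — peak 3.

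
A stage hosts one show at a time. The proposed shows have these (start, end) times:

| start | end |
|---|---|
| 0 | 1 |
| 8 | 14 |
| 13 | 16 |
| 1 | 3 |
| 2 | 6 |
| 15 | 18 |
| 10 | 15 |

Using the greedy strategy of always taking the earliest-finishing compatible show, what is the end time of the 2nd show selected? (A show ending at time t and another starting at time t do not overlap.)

3

Greedy by earliest finish: after sorting by end time, pick each interval compatible with the last pick.
Sorted by end: (0,1)  (1,3)  (2,6)  (8,14)  (10,15)  (13,16)  (15,18)
take (0,1); take (1,3); take (8,14); skip (10,15); take (15,18).
Selected: (0,1) (1,3) (8,14) (15,18)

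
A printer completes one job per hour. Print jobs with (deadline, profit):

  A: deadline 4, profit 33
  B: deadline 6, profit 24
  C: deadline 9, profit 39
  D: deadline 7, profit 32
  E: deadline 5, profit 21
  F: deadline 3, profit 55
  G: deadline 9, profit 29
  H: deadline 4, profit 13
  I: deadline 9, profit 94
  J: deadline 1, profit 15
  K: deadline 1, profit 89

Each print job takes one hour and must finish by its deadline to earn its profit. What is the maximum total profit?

416

Sort by profit descending; place each in the latest free slot ≤ its deadline.
Profit order: I=94 K=89 F=55 C=39 A=33 D=32 G=29 B=24 E=21 J=15 H=13
Assign: I→slot 9, K→slot 1, F→slot 3, C→slot 8, A→slot 4, D→slot 7, G→slot 6, B→slot 5, E→slot 2, J skipped, H skipped.
Slots: [1:K] [2:E] [3:F] [4:A] [5:B] [6:G] [7:D] [8:C] [9:I]
Profit = 89 + 21 + 55 + 33 + 24 + 29 + 32 + 39 + 94 = 416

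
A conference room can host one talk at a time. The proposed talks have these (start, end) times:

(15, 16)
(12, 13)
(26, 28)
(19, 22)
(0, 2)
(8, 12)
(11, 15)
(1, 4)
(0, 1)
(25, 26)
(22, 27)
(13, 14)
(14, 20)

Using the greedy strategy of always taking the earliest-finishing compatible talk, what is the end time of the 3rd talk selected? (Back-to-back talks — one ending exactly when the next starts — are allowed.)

Sort by end time and greedily take each interval whose start is ≥ the last chosen end.
Sorted by end: (0,1)  (0,2)  (1,4)  (8,12)  (12,13)  (13,14)  (11,15)  (15,16)  (14,20)  (19,22)  (25,26)  (22,27)  (26,28)
take (0,1); take (1,4); take (8,12); take (12,13); take (13,14); take (15,16); take (19,22); take (25,26); skip (22,27); take (26,28).
Selected: (0,1) (1,4) (8,12) (12,13) (13,14) (15,16) (19,22) (25,26) (26,28)

12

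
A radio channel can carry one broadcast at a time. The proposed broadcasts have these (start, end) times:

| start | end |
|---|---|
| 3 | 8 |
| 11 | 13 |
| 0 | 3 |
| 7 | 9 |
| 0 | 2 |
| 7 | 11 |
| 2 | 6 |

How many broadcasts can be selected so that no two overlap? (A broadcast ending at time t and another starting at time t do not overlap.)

Sort by end time and greedily take each interval whose start is ≥ the last chosen end.
Sorted by end: (0,2)  (0,3)  (2,6)  (3,8)  (7,9)  (7,11)  (11,13)
take (0,2); take (2,6); take (7,9); skip (7,11); take (11,13).
Selected 4 broadcasts.

4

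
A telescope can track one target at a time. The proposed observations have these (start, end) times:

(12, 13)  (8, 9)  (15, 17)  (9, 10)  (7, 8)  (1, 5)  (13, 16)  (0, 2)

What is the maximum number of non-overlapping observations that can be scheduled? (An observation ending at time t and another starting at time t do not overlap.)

Sort by end time and greedily take each interval whose start is ≥ the last chosen end.
Sorted by end: (0,2)  (1,5)  (7,8)  (8,9)  (9,10)  (12,13)  (13,16)  (15,17)
take (0,2); take (7,8); take (8,9); take (9,10); take (12,13); take (13,16).
Selected 6 observations.

6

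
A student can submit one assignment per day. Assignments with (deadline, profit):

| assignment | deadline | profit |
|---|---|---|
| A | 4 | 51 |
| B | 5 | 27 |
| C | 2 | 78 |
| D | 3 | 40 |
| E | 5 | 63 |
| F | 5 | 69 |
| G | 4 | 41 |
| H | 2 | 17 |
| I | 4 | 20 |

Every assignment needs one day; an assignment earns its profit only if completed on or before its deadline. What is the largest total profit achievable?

Take jobs in profit order; each goes to the latest open slot no later than its deadline.
By profit: C(d2,78), F(d5,69), E(d5,63), A(d4,51), G(d4,41), D(d3,40), B(d5,27), I(d4,20), H(d2,17)
C→slot 2; F→slot 5; E→slot 4; A→slot 3; G→slot 1; D skipped; B skipped; I skipped; H skipped.
Profit = 41 + 78 + 51 + 63 + 69 = 302

302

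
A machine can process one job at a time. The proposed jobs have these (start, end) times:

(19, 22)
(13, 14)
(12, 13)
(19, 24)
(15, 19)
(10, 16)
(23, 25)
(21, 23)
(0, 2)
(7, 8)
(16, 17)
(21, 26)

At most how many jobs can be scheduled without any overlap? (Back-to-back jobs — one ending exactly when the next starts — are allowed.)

Order by finish time; keep every interval that doesn't clash with the previous kept one.
Sorted by end: (0,2)  (7,8)  (12,13)  (13,14)  (10,16)  (16,17)  (15,19)  (19,22)  (21,23)  (19,24)  (23,25)  (21,26)
take (0,2); take (7,8); take (12,13); take (13,14); skip (10,16); take (16,17); take (19,22); take (23,25); skip (21,26).
Selected 7 jobs.

7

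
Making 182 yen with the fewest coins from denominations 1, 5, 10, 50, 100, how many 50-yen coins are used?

1

182 = 1×100 + 1×50 + 3×10 + 2×1
Count of 50: 1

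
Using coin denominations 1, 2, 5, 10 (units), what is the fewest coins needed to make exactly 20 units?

2

20 = 2×10
Total coins = 2 = 2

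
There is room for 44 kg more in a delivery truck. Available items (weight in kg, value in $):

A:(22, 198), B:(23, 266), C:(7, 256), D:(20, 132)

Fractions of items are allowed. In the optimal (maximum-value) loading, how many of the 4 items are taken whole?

2

Ratios (sorted): C 36.57, B 11.57, A 9.00, D 6.60
take C (7 @ 256); take B (23 @ 266); take 14/22 of A → 126.00. Capacity used 44/44.
2 item(s) taken whole; one partial (take 14/22 of A).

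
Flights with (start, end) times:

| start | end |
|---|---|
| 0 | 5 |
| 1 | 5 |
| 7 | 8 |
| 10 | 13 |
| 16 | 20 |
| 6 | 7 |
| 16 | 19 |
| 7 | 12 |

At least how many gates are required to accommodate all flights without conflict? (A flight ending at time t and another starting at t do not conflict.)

starts: [0, 1, 6, 7, 7, 10, 16, 16]
ends:   [5, 5, 7, 8, 12, 13, 19, 20]
s0→1 s1→2  — peak 2.

2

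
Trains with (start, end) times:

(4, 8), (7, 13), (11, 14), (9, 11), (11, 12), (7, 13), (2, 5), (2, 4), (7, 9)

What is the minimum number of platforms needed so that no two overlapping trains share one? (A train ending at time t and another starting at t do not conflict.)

4

Events (time:±→running): 2:+→1 2:+→2 4:-→1 4:+→2 5:-→1 7:+→2 7:+→3 7:+→4 … peak 4.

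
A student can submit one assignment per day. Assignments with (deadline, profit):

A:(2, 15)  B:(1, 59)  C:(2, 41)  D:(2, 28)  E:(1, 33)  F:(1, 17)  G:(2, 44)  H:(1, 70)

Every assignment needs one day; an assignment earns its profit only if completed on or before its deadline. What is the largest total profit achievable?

114

Profit order: H=70 B=59 G=44 C=41 E=33 D=28 F=17 A=15
Assign: H→slot 1, B skipped, G→slot 2, C skipped, E skipped, D skipped, F skipped, A skipped.
Slots: [1:H] [2:G]
Profit = 70 + 44 = 114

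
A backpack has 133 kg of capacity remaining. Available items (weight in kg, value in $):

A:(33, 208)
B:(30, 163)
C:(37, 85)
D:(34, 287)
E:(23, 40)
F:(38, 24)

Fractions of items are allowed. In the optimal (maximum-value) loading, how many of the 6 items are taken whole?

Order: D (287/34=8.44) > A (208/33=6.30) > B (163/30=5.43) > C (85/37=2.30) > E (40/23=1.74) > F (24/38=0.63)
Fill: take D (34 @ 287) → take A (33 @ 208) → take B (30 @ 163) → take 36/37 of C → 82.70; 133/133 used.
3 item(s) taken whole; one partial (take 36/37 of C).

3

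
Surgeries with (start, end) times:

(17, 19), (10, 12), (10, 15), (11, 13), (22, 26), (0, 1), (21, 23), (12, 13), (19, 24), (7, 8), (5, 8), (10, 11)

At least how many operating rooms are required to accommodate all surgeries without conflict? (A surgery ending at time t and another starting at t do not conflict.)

Events (time:±→running): 0:+→1 1:-→0 5:+→1 7:+→2 8:-→1 8:-→0 10:+→1 10:+→2 10:+→3 … peak 3.

3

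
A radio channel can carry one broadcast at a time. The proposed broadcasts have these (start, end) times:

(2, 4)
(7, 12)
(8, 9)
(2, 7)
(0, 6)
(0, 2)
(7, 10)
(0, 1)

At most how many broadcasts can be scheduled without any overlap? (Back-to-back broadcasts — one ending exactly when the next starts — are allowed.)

Sort by end time and greedily take each interval whose start is ≥ the last chosen end.
By end time: (0,1), (0,2), (2,4), (0,6), (2,7), (8,9), (7,10), (7,12).
Pick (0,1); next start ≥ 1 → (2,4); next start ≥ 4 → (8,9).
Selected 3 broadcasts.

3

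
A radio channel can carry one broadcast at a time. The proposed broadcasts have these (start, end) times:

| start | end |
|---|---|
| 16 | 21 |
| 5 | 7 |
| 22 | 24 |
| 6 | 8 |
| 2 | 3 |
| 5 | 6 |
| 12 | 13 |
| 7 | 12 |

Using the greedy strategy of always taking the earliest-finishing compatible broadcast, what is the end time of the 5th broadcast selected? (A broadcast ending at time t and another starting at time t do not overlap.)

Sorted by end: (2,3)  (5,6)  (5,7)  (6,8)  (7,12)  (12,13)  (16,21)  (22,24)
take (2,3); take (5,6); take (6,8); skip (7,12); take (12,13); take (16,21); take (22,24).
Selected: (2,3) (5,6) (6,8) (12,13) (16,21) (22,24)

21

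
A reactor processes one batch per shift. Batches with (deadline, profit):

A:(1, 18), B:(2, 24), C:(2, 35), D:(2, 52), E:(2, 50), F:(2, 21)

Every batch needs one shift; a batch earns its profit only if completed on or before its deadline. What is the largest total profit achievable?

102

By profit: D(d2,52), E(d2,50), C(d2,35), B(d2,24), F(d2,21), A(d1,18)
D→slot 2; E→slot 1; C skipped; B skipped; F skipped; A skipped.
Profit = 50 + 52 = 102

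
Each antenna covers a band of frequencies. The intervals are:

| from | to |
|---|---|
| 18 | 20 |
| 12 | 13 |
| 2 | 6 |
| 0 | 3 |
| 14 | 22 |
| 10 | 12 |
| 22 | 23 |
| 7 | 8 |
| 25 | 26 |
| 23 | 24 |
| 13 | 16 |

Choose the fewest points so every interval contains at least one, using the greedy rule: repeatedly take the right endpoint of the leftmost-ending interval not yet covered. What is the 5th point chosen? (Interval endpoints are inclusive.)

20

By right end: [0,3]  [2,6]  [7,8]  [10,12]  [12,13]  [13,16]  [18,20]  [14,22]  [22,23]  [23,24]  [25,26]
[0,3] uncovered → point at 3; [7,8] uncovered → point at 8; [10,12] uncovered → point at 12; [13,16] uncovered → point at 16; [18,20] uncovered → point at 20; [22,23] uncovered → point at 23; [25,26] uncovered → point at 26.
Points: 3, 8, 12, 16, 20, 23, 26 (7 total).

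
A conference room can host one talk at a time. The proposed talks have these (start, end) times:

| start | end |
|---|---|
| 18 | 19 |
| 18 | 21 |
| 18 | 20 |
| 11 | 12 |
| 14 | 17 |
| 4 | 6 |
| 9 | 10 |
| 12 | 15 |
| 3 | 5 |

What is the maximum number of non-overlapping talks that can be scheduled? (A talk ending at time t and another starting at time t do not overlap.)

Order by finish time; keep every interval that doesn't clash with the previous kept one.
By end time: (3,5), (4,6), (9,10), (11,12), (12,15), (14,17), (18,19), (18,20), (18,21).
Pick (3,5); next start ≥ 5 → (9,10); next start ≥ 10 → (11,12); next start ≥ 12 → (12,15); next start ≥ 15 → (18,19).
Selected 5 talks.

5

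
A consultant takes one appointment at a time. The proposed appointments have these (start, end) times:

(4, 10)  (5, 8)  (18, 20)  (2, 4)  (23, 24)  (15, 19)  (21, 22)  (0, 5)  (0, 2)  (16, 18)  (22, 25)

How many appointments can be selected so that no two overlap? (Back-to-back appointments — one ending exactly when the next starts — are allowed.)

7

Greedy by earliest finish: after sorting by end time, pick each interval compatible with the last pick.
By end time: (0,2), (2,4), (0,5), (5,8), (4,10), (16,18), (15,19), (18,20), (21,22), (23,24), (22,25).
Pick (0,2); next start ≥ 2 → (2,4); next start ≥ 4 → (5,8); next start ≥ 8 → (16,18); next start ≥ 18 → (18,20); next start ≥ 20 → (21,22); next start ≥ 22 → (23,24).
Selected 7 appointments.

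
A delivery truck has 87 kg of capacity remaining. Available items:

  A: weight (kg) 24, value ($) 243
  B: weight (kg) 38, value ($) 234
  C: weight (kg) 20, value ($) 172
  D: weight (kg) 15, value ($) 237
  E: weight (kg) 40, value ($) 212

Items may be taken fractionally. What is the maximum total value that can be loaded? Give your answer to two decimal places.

824.42

Order: D (237/15=15.80) > A (243/24=10.12) > C (172/20=8.60) > B (234/38=6.16) > E (212/40=5.30)
Fill: take D (15 @ 237) → take A (24 @ 243) → take C (20 @ 172) → take 28/38 of B → 172.42; 87/87 used.
Total value = 824.42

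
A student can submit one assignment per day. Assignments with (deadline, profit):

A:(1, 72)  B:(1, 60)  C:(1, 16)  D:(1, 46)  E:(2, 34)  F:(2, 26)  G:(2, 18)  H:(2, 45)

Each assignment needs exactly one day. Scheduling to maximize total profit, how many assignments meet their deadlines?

2

Take jobs in profit order; each goes to the latest open slot no later than its deadline.
Profit order: A=72 B=60 D=46 H=45 E=34 F=26 G=18 C=16
Assign: A→slot 1, B skipped, D skipped, H→slot 2, E skipped, F skipped, G skipped, C skipped.
Slots: [1:A] [2:H]
2 of 8 scheduled.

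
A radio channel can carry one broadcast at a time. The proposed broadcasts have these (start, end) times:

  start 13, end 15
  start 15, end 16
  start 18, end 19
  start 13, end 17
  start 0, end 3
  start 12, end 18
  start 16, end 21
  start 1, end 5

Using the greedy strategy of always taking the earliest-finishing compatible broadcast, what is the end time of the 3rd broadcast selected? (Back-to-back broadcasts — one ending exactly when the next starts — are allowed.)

16

By end time: (0,3), (1,5), (13,15), (15,16), (13,17), (12,18), (18,19), (16,21).
Pick (0,3); next start ≥ 3 → (13,15); next start ≥ 15 → (15,16); next start ≥ 16 → (18,19).
Selected: (0,3) (13,15) (15,16) (18,19)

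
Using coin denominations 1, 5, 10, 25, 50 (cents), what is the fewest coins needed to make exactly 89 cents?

7

89 − 1×50→39 − 1×25→14 − 1×10→4 − 4×1→0
Total coins = 1 + 1 + 1 + 4 = 7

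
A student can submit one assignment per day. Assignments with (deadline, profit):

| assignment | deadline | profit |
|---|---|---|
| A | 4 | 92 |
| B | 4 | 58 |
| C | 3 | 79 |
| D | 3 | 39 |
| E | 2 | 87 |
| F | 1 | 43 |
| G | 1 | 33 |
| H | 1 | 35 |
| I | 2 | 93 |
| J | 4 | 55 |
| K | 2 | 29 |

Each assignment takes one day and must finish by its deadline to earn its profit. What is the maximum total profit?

351

Sort by profit descending; place each in the latest free slot ≤ its deadline.
By profit: I(d2,93), A(d4,92), E(d2,87), C(d3,79), B(d4,58), J(d4,55), F(d1,43), D(d3,39), H(d1,35), G(d1,33), K(d2,29)
I→slot 2; A→slot 4; E→slot 1; C→slot 3; B skipped; J skipped; F skipped; D skipped; H skipped; G skipped; K skipped.
Profit = 87 + 93 + 79 + 92 = 351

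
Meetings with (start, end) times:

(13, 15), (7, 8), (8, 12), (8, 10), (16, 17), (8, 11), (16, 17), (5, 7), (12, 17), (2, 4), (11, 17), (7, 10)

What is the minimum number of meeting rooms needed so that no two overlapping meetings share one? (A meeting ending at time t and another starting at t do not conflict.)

starts: [2, 5, 7, 7, 8, 8, 8, 11, 12, 13, 16, 16]
ends:   [4, 7, 8, 10, 10, 11, 12, 15, 17, 17, 17, 17]
s2→1 e4→0 s5→1 e7→0 s7→1 s7→2 e8→1 s8→2 s8→3 s8→4  — peak 4.

4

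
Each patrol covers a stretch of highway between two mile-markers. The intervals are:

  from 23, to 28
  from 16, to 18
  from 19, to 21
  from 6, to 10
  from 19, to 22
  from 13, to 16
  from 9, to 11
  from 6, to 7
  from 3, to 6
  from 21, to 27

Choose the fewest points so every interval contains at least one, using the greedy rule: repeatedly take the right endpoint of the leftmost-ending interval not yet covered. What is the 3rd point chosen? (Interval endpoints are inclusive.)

16

Sort by right endpoint; whenever an interval is uncovered, place a point at its right end.
Sorted: [3,6] [6,7] [6,10] [9,11] [13,16] [16,18] [19,21] [19,22] [21,27] [23,28]
{[3,6],[6,7],[6,10]} hit by 6; {[9,11]} hit by 11; {[13,16],[16,18]} hit by 16; {[19,21],[19,22],[21,27]} hit by 21; {[23,28]} hit by 28.
Points: 6, 11, 16, 21, 28 (5 total).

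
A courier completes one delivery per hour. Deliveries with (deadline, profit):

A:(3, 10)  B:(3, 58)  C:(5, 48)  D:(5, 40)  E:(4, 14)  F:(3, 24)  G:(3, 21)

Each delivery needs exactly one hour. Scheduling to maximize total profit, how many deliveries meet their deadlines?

5

Profit order: B=58 C=48 D=40 F=24 G=21 E=14 A=10
Assign: B→slot 3, C→slot 5, D→slot 4, F→slot 2, G→slot 1, E skipped, A skipped.
Slots: [1:G] [2:F] [3:B] [4:D] [5:C]
5 of 7 scheduled.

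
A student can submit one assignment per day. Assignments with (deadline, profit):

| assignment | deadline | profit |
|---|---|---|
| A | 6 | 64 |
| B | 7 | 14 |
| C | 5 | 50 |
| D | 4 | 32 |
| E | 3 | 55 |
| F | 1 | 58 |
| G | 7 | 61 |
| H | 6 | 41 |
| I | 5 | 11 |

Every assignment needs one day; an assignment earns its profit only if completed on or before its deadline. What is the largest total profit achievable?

361

Profit order: A=64 G=61 F=58 E=55 C=50 H=41 D=32 B=14 I=11
Assign: A→slot 6, G→slot 7, F→slot 1, E→slot 3, C→slot 5, H→slot 4, D→slot 2, B skipped, I skipped.
Slots: [1:F] [2:D] [3:E] [4:H] [5:C] [6:A] [7:G]
Profit = 58 + 32 + 55 + 41 + 50 + 64 + 61 = 361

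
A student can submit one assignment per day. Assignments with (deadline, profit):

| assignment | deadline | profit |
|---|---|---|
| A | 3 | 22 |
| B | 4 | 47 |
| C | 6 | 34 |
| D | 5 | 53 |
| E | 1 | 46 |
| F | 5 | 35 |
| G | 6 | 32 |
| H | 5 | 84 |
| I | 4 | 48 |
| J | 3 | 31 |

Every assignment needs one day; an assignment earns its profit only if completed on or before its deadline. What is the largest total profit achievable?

By profit: H(d5,84), D(d5,53), I(d4,48), B(d4,47), E(d1,46), F(d5,35), C(d6,34), G(d6,32), J(d3,31), A(d3,22)
H→slot 5; D→slot 4; I→slot 3; B→slot 2; E→slot 1; F skipped; C→slot 6; G skipped; J skipped; A skipped.
Profit = 46 + 47 + 48 + 53 + 84 + 34 = 312

312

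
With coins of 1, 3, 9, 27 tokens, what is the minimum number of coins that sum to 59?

Greedy: take as many of the largest coin as possible, then repeat with the remainder.
59 − 2×27→5 − 1×3→2 − 2×1→0
Total coins = 2 + 1 + 2 = 5

5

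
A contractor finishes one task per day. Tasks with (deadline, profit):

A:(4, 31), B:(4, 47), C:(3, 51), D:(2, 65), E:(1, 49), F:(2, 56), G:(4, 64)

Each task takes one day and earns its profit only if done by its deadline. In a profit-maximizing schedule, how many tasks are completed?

4

Profit order: D=65 G=64 F=56 C=51 E=49 B=47 A=31
Assign: D→slot 2, G→slot 4, F→slot 1, C→slot 3, E skipped, B skipped, A skipped.
Slots: [1:F] [2:D] [3:C] [4:G]
4 of 7 scheduled.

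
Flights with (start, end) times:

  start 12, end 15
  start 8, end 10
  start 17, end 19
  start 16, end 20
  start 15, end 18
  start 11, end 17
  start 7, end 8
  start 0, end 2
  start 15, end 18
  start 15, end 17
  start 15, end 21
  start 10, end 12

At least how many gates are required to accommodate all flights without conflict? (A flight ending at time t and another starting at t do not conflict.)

6

starts: [0, 7, 8, 10, 11, 12, 15, 15, 15, 15, 16, 17]
ends:   [2, 8, 10, 12, 15, 17, 17, 18, 18, 19, 20, 21]
s0→1 e2→0 s7→1 e8→0 s8→1 e10→0 s10→1 s11→2 e12→1 s12→2 e15→1 s15→2 s15→3 s15→4 s15→5 s16→6  — peak 6.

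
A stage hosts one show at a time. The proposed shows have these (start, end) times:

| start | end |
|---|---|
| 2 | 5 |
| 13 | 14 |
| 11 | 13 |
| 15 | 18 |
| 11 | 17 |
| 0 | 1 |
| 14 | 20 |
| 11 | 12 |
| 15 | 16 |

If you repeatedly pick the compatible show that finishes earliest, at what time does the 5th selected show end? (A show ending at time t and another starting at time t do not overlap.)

16

Sort by end time and greedily take each interval whose start is ≥ the last chosen end.
By end time: (0,1), (2,5), (11,12), (11,13), (13,14), (15,16), (11,17), (15,18), (14,20).
Pick (0,1); next start ≥ 1 → (2,5); next start ≥ 5 → (11,12); next start ≥ 12 → (13,14); next start ≥ 14 → (15,16).
Selected: (0,1) (2,5) (11,12) (13,14) (15,16)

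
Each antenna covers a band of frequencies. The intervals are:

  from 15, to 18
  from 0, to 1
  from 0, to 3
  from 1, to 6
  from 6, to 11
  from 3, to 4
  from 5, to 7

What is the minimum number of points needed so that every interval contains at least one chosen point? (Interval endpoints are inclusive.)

4

By right end: [0,1]  [0,3]  [3,4]  [1,6]  [5,7]  [6,11]  [15,18]
[0,1] uncovered → point at 1; [3,4] uncovered → point at 4; [5,7] uncovered → point at 7; [15,18] uncovered → point at 18.
Points: 1, 4, 7, 18 (4 total).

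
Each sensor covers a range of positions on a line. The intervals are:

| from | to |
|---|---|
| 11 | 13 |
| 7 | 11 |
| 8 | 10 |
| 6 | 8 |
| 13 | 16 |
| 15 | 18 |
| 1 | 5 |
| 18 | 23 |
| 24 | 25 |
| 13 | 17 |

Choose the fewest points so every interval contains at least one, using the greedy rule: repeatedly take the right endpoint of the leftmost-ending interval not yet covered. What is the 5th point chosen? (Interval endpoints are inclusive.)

25

Sorted: [1,5] [6,8] [8,10] [7,11] [11,13] [13,16] [13,17] [15,18] [18,23] [24,25]
{[1,5]} hit by 5; {[6,8],[8,10],[7,11]} hit by 8; {[11,13],[13,16],[13,17]} hit by 13; {[15,18],[18,23]} hit by 18; {[24,25]} hit by 25.
Points: 5, 8, 13, 18, 25 (5 total).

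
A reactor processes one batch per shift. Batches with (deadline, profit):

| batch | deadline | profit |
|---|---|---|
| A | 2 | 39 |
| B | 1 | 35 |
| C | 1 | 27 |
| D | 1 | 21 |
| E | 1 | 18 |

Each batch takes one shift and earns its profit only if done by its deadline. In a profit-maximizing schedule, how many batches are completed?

2

Take jobs in profit order; each goes to the latest open slot no later than its deadline.
Profit order: A=39 B=35 C=27 D=21 E=18
Assign: A→slot 2, B→slot 1, C skipped, D skipped, E skipped.
Slots: [1:B] [2:A]
2 of 5 scheduled.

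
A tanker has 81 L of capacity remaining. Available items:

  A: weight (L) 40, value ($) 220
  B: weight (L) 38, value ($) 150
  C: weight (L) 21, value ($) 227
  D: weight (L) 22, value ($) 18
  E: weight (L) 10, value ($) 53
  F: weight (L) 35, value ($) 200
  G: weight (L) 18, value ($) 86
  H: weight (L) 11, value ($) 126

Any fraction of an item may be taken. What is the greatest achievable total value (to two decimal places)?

Sort by value per unit weight and fill in that order.
Order: H (126/11=11.45) > C (227/21=10.81) > F (200/35=5.71) > A (220/40=5.50) > E (53/10=5.30) > G (86/18=4.78) > B (150/38=3.95) > D (18/22=0.82)
Fill: take H (11 @ 126) → take C (21 @ 227) → take F (35 @ 200) → take 14/40 of A → 77.00; 81/81 used.
Total value = 630.00

630.00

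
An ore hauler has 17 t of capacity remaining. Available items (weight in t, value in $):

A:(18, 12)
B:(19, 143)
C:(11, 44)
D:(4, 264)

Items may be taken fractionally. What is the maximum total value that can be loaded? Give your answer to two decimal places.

361.84

Greedy by value/weight ratio, highest first.
Order: D (264/4=66.00) > B (143/19=7.53) > C (44/11=4.00) > A (12/18=0.67)
Fill: take D (4 @ 264) → take 13/19 of B → 97.84; 17/17 used.
Total value = 361.84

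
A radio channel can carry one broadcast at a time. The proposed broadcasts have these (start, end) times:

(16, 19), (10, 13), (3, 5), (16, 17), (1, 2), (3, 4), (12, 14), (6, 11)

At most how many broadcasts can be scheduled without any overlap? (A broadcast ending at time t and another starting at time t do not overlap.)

Sort by end time and greedily take each interval whose start is ≥ the last chosen end.
Sorted by end: (1,2)  (3,4)  (3,5)  (6,11)  (10,13)  (12,14)  (16,17)  (16,19)
take (1,2); take (3,4); take (6,11); take (12,14); take (16,17).
Selected 5 broadcasts.

5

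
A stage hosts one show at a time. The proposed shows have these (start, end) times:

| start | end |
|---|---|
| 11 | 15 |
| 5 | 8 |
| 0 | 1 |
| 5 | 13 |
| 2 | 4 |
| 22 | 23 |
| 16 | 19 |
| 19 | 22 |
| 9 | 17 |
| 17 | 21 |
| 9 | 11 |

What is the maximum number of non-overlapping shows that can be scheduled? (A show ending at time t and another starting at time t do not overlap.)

8

Greedy by earliest finish: after sorting by end time, pick each interval compatible with the last pick.
By end time: (0,1), (2,4), (5,8), (9,11), (5,13), (11,15), (9,17), (16,19), (17,21), (19,22), (22,23).
Pick (0,1); next start ≥ 1 → (2,4); next start ≥ 4 → (5,8); next start ≥ 8 → (9,11); next start ≥ 11 → (11,15); next start ≥ 15 → (16,19); next start ≥ 19 → (19,22); next start ≥ 22 → (22,23).
Selected 8 shows.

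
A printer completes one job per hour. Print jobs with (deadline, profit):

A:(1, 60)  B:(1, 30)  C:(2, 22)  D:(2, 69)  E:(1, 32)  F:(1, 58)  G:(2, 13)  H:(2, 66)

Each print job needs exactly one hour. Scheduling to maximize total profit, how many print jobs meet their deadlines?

2

Take jobs in profit order; each goes to the latest open slot no later than its deadline.
By profit: D(d2,69), H(d2,66), A(d1,60), F(d1,58), E(d1,32), B(d1,30), C(d2,22), G(d2,13)
D→slot 2; H→slot 1; A skipped; F skipped; E skipped; B skipped; C skipped; G skipped.
2 of 8 scheduled.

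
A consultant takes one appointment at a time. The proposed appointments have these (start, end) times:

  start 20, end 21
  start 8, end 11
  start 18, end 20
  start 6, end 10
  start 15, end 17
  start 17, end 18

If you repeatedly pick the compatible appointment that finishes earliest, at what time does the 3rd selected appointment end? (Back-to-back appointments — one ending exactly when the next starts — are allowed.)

18

By end time: (6,10), (8,11), (15,17), (17,18), (18,20), (20,21).
Pick (6,10); next start ≥ 10 → (15,17); next start ≥ 17 → (17,18); next start ≥ 18 → (18,20); next start ≥ 20 → (20,21).
Selected: (6,10) (15,17) (17,18) (18,20) (20,21)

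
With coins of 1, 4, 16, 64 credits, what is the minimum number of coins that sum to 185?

185 = 2×64 + 3×16 + 2×4 + 1×1
Total coins = 2 + 3 + 2 + 1 = 8

8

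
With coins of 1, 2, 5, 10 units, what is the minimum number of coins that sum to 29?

29 − 2×10→9 − 1×5→4 − 2×2→0
Total coins = 2 + 1 + 2 = 5

5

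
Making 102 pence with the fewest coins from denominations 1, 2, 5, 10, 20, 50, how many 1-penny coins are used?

Use the largest denomination that fits, subtract, and repeat.
102 = 2×50 + 1×2
Count of 1: 0

0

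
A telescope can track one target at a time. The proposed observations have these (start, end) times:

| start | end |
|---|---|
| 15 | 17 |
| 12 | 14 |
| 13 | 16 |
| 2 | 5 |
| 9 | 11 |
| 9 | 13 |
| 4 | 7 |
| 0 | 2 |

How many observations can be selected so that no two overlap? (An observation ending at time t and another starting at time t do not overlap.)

5

By end time: (0,2), (2,5), (4,7), (9,11), (9,13), (12,14), (13,16), (15,17).
Pick (0,2); next start ≥ 2 → (2,5); next start ≥ 5 → (9,11); next start ≥ 11 → (12,14); next start ≥ 14 → (15,17).
Selected 5 observations.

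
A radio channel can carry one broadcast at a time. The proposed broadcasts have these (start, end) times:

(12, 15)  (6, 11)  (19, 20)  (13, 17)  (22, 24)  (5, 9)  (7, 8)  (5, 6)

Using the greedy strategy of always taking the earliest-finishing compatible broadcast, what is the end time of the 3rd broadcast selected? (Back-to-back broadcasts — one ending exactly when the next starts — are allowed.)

Sorted by end: (5,6)  (7,8)  (5,9)  (6,11)  (12,15)  (13,17)  (19,20)  (22,24)
take (5,6); take (7,8); take (12,15); take (19,20); take (22,24).
Selected: (5,6) (7,8) (12,15) (19,20) (22,24)

15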